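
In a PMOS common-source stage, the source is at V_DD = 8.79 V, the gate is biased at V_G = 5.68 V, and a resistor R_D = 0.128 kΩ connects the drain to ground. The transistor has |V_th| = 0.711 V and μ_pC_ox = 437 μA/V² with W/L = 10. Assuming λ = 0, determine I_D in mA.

V_SG = V_DD − V_G = 8.79 − 5.68 = 3.11 V, so V_ov = 3.11 − 0.711 = 2.4 V.
k_p = μ_pC_ox · (W/L) = 4.37 mA/V².
Assume saturation: I_D = ½ k_p V_ov² = 0.5 × 4.37 × 2.4² = 12.6 mA, giving V_SD = V_DD − I_D R_D = 8.79 − 12.6 × 0.128 = 7.18 V.
V_SD = 7.18 V ≥ V_ov = 2.4 V, confirming saturation.

I_D = 12.6 mA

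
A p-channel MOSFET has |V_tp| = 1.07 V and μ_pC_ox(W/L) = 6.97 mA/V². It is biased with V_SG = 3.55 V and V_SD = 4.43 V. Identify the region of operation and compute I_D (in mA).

Saturation; I_D = 21.4 mA

V_ov = V_SG − |V_tp| = 3.55 − 1.07 = 2.48 V.
Since V_SD = 4.43 V ≥ V_ov = 2.48 V, the device is in saturation.
I_D = ½ k_p V_ov² = 0.5 × 6.97 × 2.48² = 21.4 mA.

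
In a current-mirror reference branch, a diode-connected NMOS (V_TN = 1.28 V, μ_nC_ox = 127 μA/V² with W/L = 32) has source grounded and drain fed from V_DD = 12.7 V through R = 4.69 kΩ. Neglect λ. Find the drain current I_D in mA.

I_D = 2.21 mA

With gate tied to drain, V_GS = V_DS ≥ V_GS − V_TN, so the device is in saturation.
k_n = μ_nC_ox · (W/L) = 4.064 mA/V².
KCL at the drain: ½ k_n (V_GS − V_TN)² = (V_DD − V_GS)/R.
Let x = V_GS − 1.28. Then 9.53 x² + x − 11.42 = 0, giving x = 1.04 V (positive root), so V_GS = 2.32 V.
I_D = (V_DD − V_GS)/R = (12.7 − 2.32) / 4.69 = 2.21 mA.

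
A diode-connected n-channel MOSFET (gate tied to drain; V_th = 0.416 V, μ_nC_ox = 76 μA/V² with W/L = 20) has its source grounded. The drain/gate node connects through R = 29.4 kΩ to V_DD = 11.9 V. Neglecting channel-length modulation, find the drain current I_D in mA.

With gate tied to drain, V_GS = V_DS ≥ V_GS − V_th, so the device is in saturation.
k_n = μ_nC_ox · (W/L) = 1.52 mA/V².
KCL at the drain: ½ k_n (V_GS − V_th)² = (V_DD − V_GS)/R.
Let x = V_GS − 0.416. Then 22.3 x² + x − 11.48 = 0, giving x = 0.695 V (positive root), so V_GS = 1.11 V.
I_D = (V_DD − V_GS)/R = (11.9 − 1.11) / 29.4 = 0.367 mA.

I_D = 0.367 mA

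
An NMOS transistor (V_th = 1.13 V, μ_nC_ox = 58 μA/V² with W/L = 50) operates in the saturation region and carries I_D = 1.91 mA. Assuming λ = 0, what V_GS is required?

V_GS = 2.28 V

k_n = μ_nC_ox · (W/L) = 2.9 mA/V².
In saturation I_D = ½ k_n (V_GS − V_th)², so V_GS − V_th = √(2 I_D / k_n) = √(2 × 1.91 / 2.9) = 1.15 V.
V_GS = 1.13 + 1.15 = 2.28 V.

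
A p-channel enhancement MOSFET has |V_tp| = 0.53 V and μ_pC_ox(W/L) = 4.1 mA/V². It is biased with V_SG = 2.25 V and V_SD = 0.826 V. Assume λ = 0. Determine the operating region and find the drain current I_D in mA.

Triode; I_D = 4.43 mA

V_ov = V_SG − |V_tp| = 2.25 − 0.53 = 1.72 V.
Since V_SD = 0.826 V < V_ov = 1.72 V, the device is in the triode region.
I_D = k_p [V_ov · V_SD − ½ V_SD²] = 4.1 × [1.72 × 0.826 − 0.5 × 0.826²] = 4.43 mA.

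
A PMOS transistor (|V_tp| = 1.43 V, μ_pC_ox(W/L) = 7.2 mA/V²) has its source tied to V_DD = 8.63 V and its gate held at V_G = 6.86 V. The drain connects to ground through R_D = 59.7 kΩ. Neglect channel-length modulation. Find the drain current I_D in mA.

I_D = 0.143 mA

V_SG = V_DD − V_G = 8.63 − 6.86 = 1.77 V, so V_ov = 1.77 − 1.43 = 0.34 V.
Assume saturation: I_D = ½ k_p V_ov² = 0.5 × 7.2 × 0.34² = 0.416 mA, giving V_SD = V_DD − I_D R_D = 8.63 − 0.416 × 59.7 = -16.2 V.
But -16.2 V < V_ov = 0.34 V, so the device is actually in triode.
In triode I_D = k_p[V_ov V_SD − ½ V_SD²] and I_D = (V_DD − V_SD)/R_D. Equating: 215 V_SD² − 147.1 V_SD + 8.63 = 0, giving V_SD = 0.0648 V (the root below V_ov).
I_D = (8.63 − 0.0648) / 59.7 = 0.143 mA.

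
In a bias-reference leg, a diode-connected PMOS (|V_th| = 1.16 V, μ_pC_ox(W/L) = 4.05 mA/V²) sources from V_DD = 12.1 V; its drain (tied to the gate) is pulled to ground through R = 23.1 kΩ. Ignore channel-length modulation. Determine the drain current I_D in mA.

I_D = 0.453 mA

With gate tied to drain, V_SG = V_SD ≥ V_SG − |V_th|, so the device is in saturation.
KCL at the drain: ½ k_p (V_SG − |V_th|)² = (V_DD − V_SG)/R.
Let x = V_SG − 1.16. Then 46.8 x² + x − 10.94 = 0, giving x = 0.473 V (positive root), so V_SG = 1.63 V.
I_D = (V_DD − V_SG)/R = (12.1 − 1.63) / 23.1 = 0.453 mA.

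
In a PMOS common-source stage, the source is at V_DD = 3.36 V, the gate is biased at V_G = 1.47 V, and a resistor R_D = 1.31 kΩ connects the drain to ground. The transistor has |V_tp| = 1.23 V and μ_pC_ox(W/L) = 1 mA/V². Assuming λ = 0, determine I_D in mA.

I_D = 0.218 mA

V_SG = V_DD − V_G = 3.36 − 1.47 = 1.89 V, so V_ov = 1.89 − 1.23 = 0.66 V.
Assume saturation: I_D = ½ k_p V_ov² = 0.5 × 1 × 0.66² = 0.218 mA, giving V_SD = V_DD − I_D R_D = 3.36 − 0.218 × 1.31 = 3.07 V.
V_SD = 3.07 V ≥ V_ov = 0.66 V, confirming saturation.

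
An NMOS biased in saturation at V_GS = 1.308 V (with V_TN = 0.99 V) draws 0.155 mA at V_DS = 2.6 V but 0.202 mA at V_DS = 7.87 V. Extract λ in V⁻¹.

λ = 0.0677 V⁻¹

With V_GS fixed, I_D ∝ (1 + λ V_DS) in saturation, so I_D2/I_D1 = (1 + λ V_DS2)/(1 + λ V_DS1).
0.202/0.155 = 1.303 = (1 + 7.87 λ)/(1 + 2.6 λ).
Solving: λ (I_D1 V_DS2 − I_D2 V_DS1) = I_D2 − I_D1, so λ = (0.202 − 0.155) / (0.155 × 7.87 − 0.202 × 2.6) = 0.047 / 0.695 = 0.0677 V⁻¹.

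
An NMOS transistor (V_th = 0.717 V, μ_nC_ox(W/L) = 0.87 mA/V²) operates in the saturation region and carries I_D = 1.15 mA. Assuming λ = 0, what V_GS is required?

V_GS = 2.34 V

In saturation I_D = ½ k_n (V_GS − V_th)², so V_GS − V_th = √(2 I_D / k_n) = √(2 × 1.15 / 0.87) = 1.63 V.
V_GS = 0.717 + 1.63 = 2.34 V.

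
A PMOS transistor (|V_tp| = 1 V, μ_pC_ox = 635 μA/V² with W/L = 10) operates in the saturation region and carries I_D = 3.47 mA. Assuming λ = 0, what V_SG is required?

V_SG = 2.05 V

k_p = μ_pC_ox · (W/L) = 6.35 mA/V².
In saturation I_D = ½ k_p (V_SG − |V_tp|)², so V_SG − |V_tp| = √(2 I_D / k_p) = √(2 × 3.47 / 6.35) = 1.05 V.
V_SG = 1 + 1.05 = 2.05 V.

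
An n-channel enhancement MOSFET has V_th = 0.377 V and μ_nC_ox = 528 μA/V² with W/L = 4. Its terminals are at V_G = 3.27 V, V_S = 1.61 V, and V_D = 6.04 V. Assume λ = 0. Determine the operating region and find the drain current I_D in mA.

Saturation; I_D = 1.74 mA

V_GS = V_G − V_S = 3.27 − 1.61 = 1.66 V; V_DS = V_D − V_S = 6.04 − 1.61 = 4.43 V.
k_n = μ_nC_ox · (W/L) = 2.112 mA/V².
V_ov = V_GS − V_th = 1.66 − 0.377 = 1.28 V.
Since V_DS = 4.43 V ≥ V_ov = 1.28 V, the device is in saturation.
I_D = ½ k_n V_ov² = 0.5 × 2.112 × 1.28² = 1.74 mA.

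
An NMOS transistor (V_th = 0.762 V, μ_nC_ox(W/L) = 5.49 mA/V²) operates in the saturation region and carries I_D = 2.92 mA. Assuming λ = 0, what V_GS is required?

In saturation I_D = ½ k_n (V_GS − V_th)², so V_GS − V_th = √(2 I_D / k_n) = √(2 × 2.92 / 5.49) = 1.03 V.
V_GS = 0.762 + 1.03 = 1.79 V.

V_GS = 1.79 V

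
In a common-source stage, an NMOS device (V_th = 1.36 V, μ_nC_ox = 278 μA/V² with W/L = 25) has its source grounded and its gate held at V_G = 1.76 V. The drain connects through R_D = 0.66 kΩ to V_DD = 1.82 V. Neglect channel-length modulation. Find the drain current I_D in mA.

I_D = 0.556 mA

V_GS = V_G = 1.76 V, so V_ov = 1.76 − 1.36 = 0.4 V.
k_n = μ_nC_ox · (W/L) = 6.95 mA/V².
Assume saturation: I_D = ½ k_n V_ov² = 0.5 × 6.95 × 0.4² = 0.556 mA, giving V_DS = V_DD − I_D R_D = 1.82 − 0.556 × 0.66 = 1.45 V.
V_DS = 1.45 V ≥ V_ov = 0.4 V, confirming saturation.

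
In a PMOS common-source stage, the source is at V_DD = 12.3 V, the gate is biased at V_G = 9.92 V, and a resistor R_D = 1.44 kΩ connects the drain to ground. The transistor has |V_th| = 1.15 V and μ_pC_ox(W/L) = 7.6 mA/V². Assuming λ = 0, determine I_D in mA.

V_SG = V_DD − V_G = 12.3 − 9.92 = 2.38 V, so V_ov = 2.38 − 1.15 = 1.23 V.
Assume saturation: I_D = ½ k_p V_ov² = 0.5 × 7.6 × 1.23² = 5.75 mA, giving V_SD = V_DD − I_D R_D = 12.3 − 5.75 × 1.44 = 4.02 V.
V_SD = 4.02 V ≥ V_ov = 1.23 V, confirming saturation.

I_D = 5.75 mA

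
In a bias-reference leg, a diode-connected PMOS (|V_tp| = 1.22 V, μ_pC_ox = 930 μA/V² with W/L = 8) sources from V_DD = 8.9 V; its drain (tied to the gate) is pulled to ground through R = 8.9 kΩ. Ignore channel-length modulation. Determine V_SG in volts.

V_SG = 1.69 V

With gate tied to drain, V_SG = V_SD ≥ V_SG − |V_tp|, so the device is in saturation.
k_p = μ_pC_ox · (W/L) = 7.44 mA/V².
KCL at the drain: ½ k_p (V_SG − |V_tp|)² = (V_DD − V_SG)/R.
Let x = V_SG − 1.22. Then 33.1 x² + x − 7.68 = 0, giving x = 0.467 V (positive root), so V_SG = 1.69 V.
I_D = (V_DD − V_SG)/R = (8.9 − 1.69) / 8.9 = 0.81 mA.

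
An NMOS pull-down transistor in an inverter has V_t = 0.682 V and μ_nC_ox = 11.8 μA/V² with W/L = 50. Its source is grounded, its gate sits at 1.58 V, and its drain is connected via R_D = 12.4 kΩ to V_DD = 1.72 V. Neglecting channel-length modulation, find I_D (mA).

I_D = 0.118 mA

V_GS = V_G = 1.58 V, so V_ov = 1.58 − 0.682 = 0.898 V.
k_n = μ_nC_ox · (W/L) = 0.59 mA/V².
Assume saturation: I_D = ½ k_n V_ov² = 0.5 × 0.59 × 0.898² = 0.238 mA, giving V_DS = V_DD − I_D R_D = 1.72 − 0.238 × 12.4 = -1.23 V.
But -1.23 V < V_ov = 0.898 V, so the device is actually in triode.
In triode I_D = k_n[V_ov V_DS − ½ V_DS²] and I_D = (V_DD − V_DS)/R_D. Equating: 3.66 V_DS² − 7.57 V_DS + 1.72 = 0, giving V_DS = 0.26 V (the root below V_ov).
I_D = (1.72 − 0.26) / 12.4 = 0.118 mA.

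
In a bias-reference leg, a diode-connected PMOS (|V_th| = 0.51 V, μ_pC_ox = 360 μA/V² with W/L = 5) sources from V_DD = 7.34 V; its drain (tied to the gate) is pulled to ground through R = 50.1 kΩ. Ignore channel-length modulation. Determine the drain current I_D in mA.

I_D = 0.129 mA

With gate tied to drain, V_SG = V_SD ≥ V_SG − |V_th|, so the device is in saturation.
k_p = μ_pC_ox · (W/L) = 1.8 mA/V².
KCL at the drain: ½ k_p (V_SG − |V_th|)² = (V_DD − V_SG)/R.
Let x = V_SG − 0.51. Then 45.1 x² + x − 6.83 = 0, giving x = 0.378 V (positive root), so V_SG = 0.888 V.
I_D = (V_DD − V_SG)/R = (7.34 − 0.888) / 50.1 = 0.129 mA.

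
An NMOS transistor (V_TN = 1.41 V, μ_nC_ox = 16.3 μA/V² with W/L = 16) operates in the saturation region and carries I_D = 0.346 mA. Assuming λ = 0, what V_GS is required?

V_GS = 3.04 V

k_n = μ_nC_ox · (W/L) = 0.2608 mA/V².
In saturation I_D = ½ k_n (V_GS − V_TN)², so V_GS − V_TN = √(2 I_D / k_n) = √(2 × 0.346 / 0.2608) = 1.63 V.
V_GS = 1.41 + 1.63 = 3.04 V.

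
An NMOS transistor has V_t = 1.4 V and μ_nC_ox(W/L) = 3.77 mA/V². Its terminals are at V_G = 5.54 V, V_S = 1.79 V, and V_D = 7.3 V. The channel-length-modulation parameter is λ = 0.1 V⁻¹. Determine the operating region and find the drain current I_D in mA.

Saturation; I_D = 16.1 mA

V_GS = V_G − V_S = 5.54 − 1.79 = 3.75 V; V_DS = V_D − V_S = 7.3 − 1.79 = 5.51 V.
V_ov = V_GS − V_t = 3.75 − 1.4 = 2.35 V.
Since V_DS = 5.51 V ≥ V_ov = 2.35 V, the device is in saturation.
I_D = ½ k_n V_ov² (1 + λ V_DS) = 0.5 × 3.77 × 2.35² × (1 + 0.1 × 5.51) = 16.1 mA.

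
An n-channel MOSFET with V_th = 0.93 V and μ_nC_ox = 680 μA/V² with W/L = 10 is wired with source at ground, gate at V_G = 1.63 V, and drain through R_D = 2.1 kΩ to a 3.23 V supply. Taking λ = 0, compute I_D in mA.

V_GS = V_G = 1.63 V, so V_ov = 1.63 − 0.93 = 0.7 V.
k_n = μ_nC_ox · (W/L) = 6.8 mA/V².
Assume saturation: I_D = ½ k_n V_ov² = 0.5 × 6.8 × 0.7² = 1.67 mA, giving V_DS = V_DD − I_D R_D = 3.23 − 1.67 × 2.1 = -0.269 V.
But -0.269 V < V_ov = 0.7 V, so the device is actually in triode.
In triode I_D = k_n[V_ov V_DS − ½ V_DS²] and I_D = (V_DD − V_DS)/R_D. Equating: 7.14 V_DS² − 11 V_DS + 3.23 = 0, giving V_DS = 0.395 V (the root below V_ov).
I_D = (3.23 − 0.395) / 2.1 = 1.35 mA.

I_D = 1.35 mA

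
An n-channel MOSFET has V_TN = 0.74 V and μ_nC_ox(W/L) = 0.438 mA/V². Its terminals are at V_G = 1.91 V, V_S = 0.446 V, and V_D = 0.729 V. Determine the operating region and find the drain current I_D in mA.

Triode; I_D = 0.0722 mA

V_GS = V_G − V_S = 1.91 − 0.446 = 1.46 V; V_DS = V_D − V_S = 0.729 − 0.446 = 0.283 V.
V_ov = V_GS − V_TN = 1.46 − 0.74 = 0.724 V.
Since V_DS = 0.283 V < V_ov = 0.724 V, the device is in the triode region.
I_D = k_n [V_ov · V_DS − ½ V_DS²] = 0.438 × [0.724 × 0.283 − 0.5 × 0.283²] = 0.0722 mA.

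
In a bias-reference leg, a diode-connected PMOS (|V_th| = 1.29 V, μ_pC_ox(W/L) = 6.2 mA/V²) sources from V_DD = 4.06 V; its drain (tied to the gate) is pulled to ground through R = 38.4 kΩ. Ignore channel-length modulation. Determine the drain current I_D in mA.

With gate tied to drain, V_SG = V_SD ≥ V_SG − |V_th|, so the device is in saturation.
KCL at the drain: ½ k_p (V_SG − |V_th|)² = (V_DD − V_SG)/R.
Let x = V_SG − 1.29. Then 119 x² + x − 2.77 = 0, giving x = 0.148 V (positive root), so V_SG = 1.44 V.
I_D = (V_DD − V_SG)/R = (4.06 − 1.44) / 38.4 = 0.0683 mA.

I_D = 0.0683 mA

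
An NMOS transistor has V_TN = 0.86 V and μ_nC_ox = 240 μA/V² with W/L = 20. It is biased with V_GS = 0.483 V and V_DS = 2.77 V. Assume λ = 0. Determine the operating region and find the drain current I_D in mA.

Cutoff; I_D = 0 mA

V_GS = 0.483 V < V_TN = 0.86 V, so the transistor is in cutoff.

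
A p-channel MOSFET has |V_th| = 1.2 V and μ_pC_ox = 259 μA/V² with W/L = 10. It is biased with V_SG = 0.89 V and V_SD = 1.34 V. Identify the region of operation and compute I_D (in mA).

V_SG = 0.89 V < |V_th| = 1.2 V, so the transistor is in cutoff.

Cutoff; I_D = 0 mA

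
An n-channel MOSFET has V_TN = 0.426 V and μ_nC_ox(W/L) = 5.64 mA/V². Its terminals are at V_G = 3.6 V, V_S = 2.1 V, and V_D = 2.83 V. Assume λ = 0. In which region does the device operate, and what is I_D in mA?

Triode; I_D = 2.92 mA

V_GS = V_G − V_S = 3.6 − 2.1 = 1.5 V; V_DS = V_D − V_S = 2.83 − 2.1 = 0.73 V.
V_ov = V_GS − V_TN = 1.5 − 0.426 = 1.07 V.
Since V_DS = 0.73 V < V_ov = 1.07 V, the device is in the triode region.
I_D = k_n [V_ov · V_DS − ½ V_DS²] = 5.64 × [1.07 × 0.73 − 0.5 × 0.73²] = 2.92 mA.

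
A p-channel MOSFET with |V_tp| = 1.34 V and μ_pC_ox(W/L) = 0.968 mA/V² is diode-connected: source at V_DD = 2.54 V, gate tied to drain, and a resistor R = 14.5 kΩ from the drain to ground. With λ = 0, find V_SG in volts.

With gate tied to drain, V_SG = V_SD ≥ V_SG − |V_tp|, so the device is in saturation.
KCL at the drain: ½ k_p (V_SG − |V_tp|)² = (V_DD − V_SG)/R.
Let x = V_SG − 1.34. Then 7.02 x² + x − 1.2 = 0, giving x = 0.348 V (positive root), so V_SG = 1.69 V.
I_D = (V_DD − V_SG)/R = (2.54 − 1.69) / 14.5 = 0.0587 mA.

V_SG = 1.69 V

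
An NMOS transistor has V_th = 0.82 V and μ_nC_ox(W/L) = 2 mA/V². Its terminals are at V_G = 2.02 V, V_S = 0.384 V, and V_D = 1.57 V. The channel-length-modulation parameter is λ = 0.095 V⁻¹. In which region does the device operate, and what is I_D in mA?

Saturation; I_D = 0.741 mA

V_GS = V_G − V_S = 2.02 − 0.384 = 1.64 V; V_DS = V_D − V_S = 1.57 − 0.384 = 1.19 V.
V_ov = V_GS − V_th = 1.64 − 0.82 = 0.816 V.
Since V_DS = 1.19 V ≥ V_ov = 0.816 V, the device is in saturation.
I_D = ½ k_n V_ov² (1 + λ V_DS) = 0.5 × 2 × 0.816² × (1 + 0.095 × 1.19) = 0.741 mA.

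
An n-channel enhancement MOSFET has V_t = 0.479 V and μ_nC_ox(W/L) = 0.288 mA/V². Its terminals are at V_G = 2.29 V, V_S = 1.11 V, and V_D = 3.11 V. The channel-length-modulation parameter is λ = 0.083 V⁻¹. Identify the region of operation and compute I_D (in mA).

Saturation; I_D = 0.0825 mA

V_GS = V_G − V_S = 2.29 − 1.11 = 1.18 V; V_DS = V_D − V_S = 3.11 − 1.11 = 2 V.
V_ov = V_GS − V_t = 1.18 − 0.479 = 0.701 V.
Since V_DS = 2 V ≥ V_ov = 0.701 V, the device is in saturation.
I_D = ½ k_n V_ov² (1 + λ V_DS) = 0.5 × 0.288 × 0.701² × (1 + 0.083 × 2) = 0.0825 mA.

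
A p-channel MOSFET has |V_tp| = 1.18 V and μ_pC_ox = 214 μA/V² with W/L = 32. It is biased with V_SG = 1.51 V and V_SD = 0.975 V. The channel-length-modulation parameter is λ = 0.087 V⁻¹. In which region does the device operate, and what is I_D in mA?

Saturation; I_D = 0.405 mA

k_p = μ_pC_ox · (W/L) = 6.848 mA/V².
V_ov = V_SG − |V_tp| = 1.51 − 1.18 = 0.33 V.
Since V_SD = 0.975 V ≥ V_ov = 0.33 V, the device is in saturation.
I_D = ½ k_p V_ov² (1 + λ V_SD) = 0.5 × 6.848 × 0.33² × (1 + 0.087 × 0.975) = 0.405 mA.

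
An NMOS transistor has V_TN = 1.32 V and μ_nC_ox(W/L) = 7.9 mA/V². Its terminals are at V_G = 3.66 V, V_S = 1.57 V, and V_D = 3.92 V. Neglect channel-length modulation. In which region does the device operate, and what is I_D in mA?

V_GS = V_G − V_S = 3.66 − 1.57 = 2.09 V; V_DS = V_D − V_S = 3.92 − 1.57 = 2.35 V.
V_ov = V_GS − V_TN = 2.09 − 1.32 = 0.77 V.
Since V_DS = 2.35 V ≥ V_ov = 0.77 V, the device is in saturation.
I_D = ½ k_n V_ov² = 0.5 × 7.9 × 0.77² = 2.34 mA.

Saturation; I_D = 2.34 mA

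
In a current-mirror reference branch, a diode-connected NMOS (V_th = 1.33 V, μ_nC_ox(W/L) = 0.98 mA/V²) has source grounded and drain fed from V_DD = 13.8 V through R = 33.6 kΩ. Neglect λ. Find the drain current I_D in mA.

I_D = 0.346 mA

With gate tied to drain, V_GS = V_DS ≥ V_GS − V_th, so the device is in saturation.
KCL at the drain: ½ k_n (V_GS − V_th)² = (V_DD − V_GS)/R.
Let x = V_GS − 1.33. Then 16.5 x² + x − 12.47 = 0, giving x = 0.84 V (positive root), so V_GS = 2.17 V.
I_D = (V_DD − V_GS)/R = (13.8 − 2.17) / 33.6 = 0.346 mA.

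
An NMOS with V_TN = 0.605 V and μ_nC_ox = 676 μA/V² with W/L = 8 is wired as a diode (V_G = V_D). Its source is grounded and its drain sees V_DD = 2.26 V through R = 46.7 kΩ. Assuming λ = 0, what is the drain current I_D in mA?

I_D = 0.0331 mA

With gate tied to drain, V_GS = V_DS ≥ V_GS − V_TN, so the device is in saturation.
k_n = μ_nC_ox · (W/L) = 5.408 mA/V².
KCL at the drain: ½ k_n (V_GS − V_TN)² = (V_DD − V_GS)/R.
Let x = V_GS − 0.605. Then 126 x² + x − 1.655 = 0, giving x = 0.111 V (positive root), so V_GS = 0.716 V.
I_D = (V_DD − V_GS)/R = (2.26 − 0.716) / 46.7 = 0.0331 mA.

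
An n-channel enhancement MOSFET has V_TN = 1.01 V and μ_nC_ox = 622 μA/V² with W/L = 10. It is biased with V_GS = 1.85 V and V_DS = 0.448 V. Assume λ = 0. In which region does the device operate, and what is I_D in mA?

Triode; I_D = 1.72 mA

k_n = μ_nC_ox · (W/L) = 6.22 mA/V².
V_ov = V_GS − V_TN = 1.85 − 1.01 = 0.84 V.
Since V_DS = 0.448 V < V_ov = 0.84 V, the device is in the triode region.
I_D = k_n [V_ov · V_DS − ½ V_DS²] = 6.22 × [0.84 × 0.448 − 0.5 × 0.448²] = 1.72 mA.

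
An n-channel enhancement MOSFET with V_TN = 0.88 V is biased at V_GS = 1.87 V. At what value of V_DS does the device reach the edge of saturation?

The boundary between triode and saturation is V_DS = V_GS − V_TN = V_ov.
V_ov = 1.87 − 0.88 = 0.99 V.

V_DS,sat = 0.990 V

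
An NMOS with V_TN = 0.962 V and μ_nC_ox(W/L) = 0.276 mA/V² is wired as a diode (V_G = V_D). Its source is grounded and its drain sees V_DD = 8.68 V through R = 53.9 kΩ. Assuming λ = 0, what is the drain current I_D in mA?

With gate tied to drain, V_GS = V_DS ≥ V_GS − V_TN, so the device is in saturation.
KCL at the drain: ½ k_n (V_GS − V_TN)² = (V_DD − V_GS)/R.
Let x = V_GS − 0.962. Then 7.44 x² + x − 7.718 = 0, giving x = 0.954 V (positive root), so V_GS = 1.92 V.
I_D = (V_DD − V_GS)/R = (8.68 − 1.92) / 53.9 = 0.125 mA.

I_D = 0.125 mA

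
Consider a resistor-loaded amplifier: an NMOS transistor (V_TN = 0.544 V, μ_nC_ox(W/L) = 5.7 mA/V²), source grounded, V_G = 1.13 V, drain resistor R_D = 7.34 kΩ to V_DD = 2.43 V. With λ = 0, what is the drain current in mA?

V_GS = V_G = 1.13 V, so V_ov = 1.13 − 0.544 = 0.586 V.
Assume saturation: I_D = ½ k_n V_ov² = 0.5 × 5.7 × 0.586² = 0.979 mA, giving V_DS = V_DD − I_D R_D = 2.43 − 0.979 × 7.34 = -4.75 V.
But -4.75 V < V_ov = 0.586 V, so the device is actually in triode.
In triode I_D = k_n[V_ov V_DS − ½ V_DS²] and I_D = (V_DD − V_DS)/R_D. Equating: 20.9 V_DS² − 25.52 V_DS + 2.43 = 0, giving V_DS = 0.104 V (the root below V_ov).
I_D = (2.43 − 0.104) / 7.34 = 0.317 mA.

I_D = 0.317 mA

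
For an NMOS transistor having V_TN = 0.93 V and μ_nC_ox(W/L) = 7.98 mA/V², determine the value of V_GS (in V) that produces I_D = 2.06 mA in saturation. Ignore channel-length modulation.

V_GS = 1.65 V

In saturation I_D = ½ k_n (V_GS − V_TN)², so V_GS − V_TN = √(2 I_D / k_n) = √(2 × 2.06 / 7.98) = 0.719 V.
V_GS = 0.93 + 0.719 = 1.65 V.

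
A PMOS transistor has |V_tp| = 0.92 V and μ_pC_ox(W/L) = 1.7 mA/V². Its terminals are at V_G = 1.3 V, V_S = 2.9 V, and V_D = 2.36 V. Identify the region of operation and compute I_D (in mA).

V_SG = V_S − V_G = 2.9 − 1.3 = 1.6 V; V_SD = V_S − V_D = 2.9 − 2.36 = 0.54 V.
V_ov = V_SG − |V_tp| = 1.6 − 0.92 = 0.68 V.
Since V_SD = 0.54 V < V_ov = 0.68 V, the device is in the triode region.
I_D = k_p [V_ov · V_SD − ½ V_SD²] = 1.7 × [0.68 × 0.54 − 0.5 × 0.54²] = 0.376 mA.

Triode; I_D = 0.376 mA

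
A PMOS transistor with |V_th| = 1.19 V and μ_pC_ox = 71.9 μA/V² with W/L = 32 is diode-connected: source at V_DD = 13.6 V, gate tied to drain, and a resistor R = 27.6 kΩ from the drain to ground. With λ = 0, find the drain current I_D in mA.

With gate tied to drain, V_SG = V_SD ≥ V_SG − |V_th|, so the device is in saturation.
k_p = μ_pC_ox · (W/L) = 2.301 mA/V².
KCL at the drain: ½ k_p (V_SG − |V_th|)² = (V_DD − V_SG)/R.
Let x = V_SG − 1.19. Then 31.8 x² + x − 12.41 = 0, giving x = 0.61 V (positive root), so V_SG = 1.8 V.
I_D = (V_DD − V_SG)/R = (13.6 − 1.8) / 27.6 = 0.428 mA.

I_D = 0.428 mA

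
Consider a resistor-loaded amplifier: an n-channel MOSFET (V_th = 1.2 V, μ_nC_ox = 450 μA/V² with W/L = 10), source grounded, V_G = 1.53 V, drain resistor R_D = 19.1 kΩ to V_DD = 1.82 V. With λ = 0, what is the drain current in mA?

I_D = 0.0917 mA

V_GS = V_G = 1.53 V, so V_ov = 1.53 − 1.2 = 0.33 V.
k_n = μ_nC_ox · (W/L) = 4.5 mA/V².
Assume saturation: I_D = ½ k_n V_ov² = 0.5 × 4.5 × 0.33² = 0.245 mA, giving V_DS = V_DD − I_D R_D = 1.82 − 0.245 × 19.1 = -2.86 V.
But -2.86 V < V_ov = 0.33 V, so the device is actually in triode.
In triode I_D = k_n[V_ov V_DS − ½ V_DS²] and I_D = (V_DD − V_DS)/R_D. Equating: 43 V_DS² − 29.36 V_DS + 1.82 = 0, giving V_DS = 0.0689 V (the root below V_ov).
I_D = (1.82 − 0.0689) / 19.1 = 0.0917 mA.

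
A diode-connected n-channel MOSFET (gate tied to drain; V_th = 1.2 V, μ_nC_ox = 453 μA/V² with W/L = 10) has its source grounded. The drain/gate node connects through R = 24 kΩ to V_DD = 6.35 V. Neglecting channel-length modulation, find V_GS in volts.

With gate tied to drain, V_GS = V_DS ≥ V_GS − V_th, so the device is in saturation.
k_n = μ_nC_ox · (W/L) = 4.53 mA/V².
KCL at the drain: ½ k_n (V_GS − V_th)² = (V_DD − V_GS)/R.
Let x = V_GS − 1.2. Then 54.4 x² + x − 5.15 = 0, giving x = 0.299 V (positive root), so V_GS = 1.5 V.
I_D = (V_DD − V_GS)/R = (6.35 − 1.5) / 24 = 0.202 mA.

V_GS = 1.50 V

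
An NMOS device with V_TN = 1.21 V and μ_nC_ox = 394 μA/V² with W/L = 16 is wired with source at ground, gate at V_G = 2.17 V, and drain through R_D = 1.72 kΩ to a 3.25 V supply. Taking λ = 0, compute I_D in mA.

V_GS = V_G = 2.17 V, so V_ov = 2.17 − 1.21 = 0.96 V.
k_n = μ_nC_ox · (W/L) = 6.304 mA/V².
Assume saturation: I_D = ½ k_n V_ov² = 0.5 × 6.304 × 0.96² = 2.9 mA, giving V_DS = V_DD − I_D R_D = 3.25 − 2.9 × 1.72 = -1.75 V.
But -1.75 V < V_ov = 0.96 V, so the device is actually in triode.
In triode I_D = k_n[V_ov V_DS − ½ V_DS²] and I_D = (V_DD − V_DS)/R_D. Equating: 5.42 V_DS² − 11.41 V_DS + 3.25 = 0, giving V_DS = 0.34 V (the root below V_ov).
I_D = (3.25 − 0.34) / 1.72 = 1.69 mA.

I_D = 1.69 mA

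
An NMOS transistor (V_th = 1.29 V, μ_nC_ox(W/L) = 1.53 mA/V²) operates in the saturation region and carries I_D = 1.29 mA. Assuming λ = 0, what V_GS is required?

In saturation I_D = ½ k_n (V_GS − V_th)², so V_GS − V_th = √(2 I_D / k_n) = √(2 × 1.29 / 1.53) = 1.3 V.
V_GS = 1.29 + 1.3 = 2.59 V.

V_GS = 2.59 V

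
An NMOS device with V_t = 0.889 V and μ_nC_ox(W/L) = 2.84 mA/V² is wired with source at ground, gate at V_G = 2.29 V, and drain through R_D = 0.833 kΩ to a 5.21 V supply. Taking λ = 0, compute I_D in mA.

V_GS = V_G = 2.29 V, so V_ov = 2.29 − 0.889 = 1.4 V.
Assume saturation: I_D = ½ k_n V_ov² = 0.5 × 2.84 × 1.4² = 2.79 mA, giving V_DS = V_DD − I_D R_D = 5.21 − 2.79 × 0.833 = 2.89 V.
V_DS = 2.89 V ≥ V_ov = 1.4 V, confirming saturation.

I_D = 2.79 mA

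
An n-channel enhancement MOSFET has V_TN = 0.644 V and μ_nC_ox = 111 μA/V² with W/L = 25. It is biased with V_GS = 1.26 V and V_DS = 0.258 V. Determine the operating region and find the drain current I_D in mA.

k_n = μ_nC_ox · (W/L) = 2.775 mA/V².
V_ov = V_GS − V_TN = 1.26 − 0.644 = 0.616 V.
Since V_DS = 0.258 V < V_ov = 0.616 V, the device is in the triode region.
I_D = k_n [V_ov · V_DS − ½ V_DS²] = 2.775 × [0.616 × 0.258 − 0.5 × 0.258²] = 0.349 mA.

Triode; I_D = 0.349 mA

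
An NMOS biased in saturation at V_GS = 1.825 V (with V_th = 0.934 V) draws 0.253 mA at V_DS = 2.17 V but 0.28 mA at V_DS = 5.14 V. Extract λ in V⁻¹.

With V_GS fixed, I_D ∝ (1 + λ V_DS) in saturation, so I_D2/I_D1 = (1 + λ V_DS2)/(1 + λ V_DS1).
0.28/0.253 = 1.107 = (1 + 5.14 λ)/(1 + 2.17 λ).
Solving: λ (I_D1 V_DS2 − I_D2 V_DS1) = I_D2 − I_D1, so λ = (0.28 − 0.253) / (0.253 × 5.14 − 0.28 × 2.17) = 0.027 / 0.693 = 0.039 V⁻¹.

λ = 0.0390 V⁻¹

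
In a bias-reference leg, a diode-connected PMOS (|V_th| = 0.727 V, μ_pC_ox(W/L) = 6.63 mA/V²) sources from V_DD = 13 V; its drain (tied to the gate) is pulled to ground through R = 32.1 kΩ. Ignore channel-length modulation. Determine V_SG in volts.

With gate tied to drain, V_SG = V_SD ≥ V_SG − |V_th|, so the device is in saturation.
KCL at the drain: ½ k_p (V_SG − |V_th|)² = (V_DD − V_SG)/R.
Let x = V_SG − 0.727. Then 106 x² + x − 12.27 = 0, giving x = 0.335 V (positive root), so V_SG = 1.06 V.
I_D = (V_DD − V_SG)/R = (13 − 1.06) / 32.1 = 0.372 mA.

V_SG = 1.06 V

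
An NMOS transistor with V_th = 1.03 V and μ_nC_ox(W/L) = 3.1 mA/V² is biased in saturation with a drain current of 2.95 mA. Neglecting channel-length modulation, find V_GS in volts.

In saturation I_D = ½ k_n (V_GS − V_th)², so V_GS − V_th = √(2 I_D / k_n) = √(2 × 2.95 / 3.1) = 1.38 V.
V_GS = 1.03 + 1.38 = 2.41 V.

V_GS = 2.41 V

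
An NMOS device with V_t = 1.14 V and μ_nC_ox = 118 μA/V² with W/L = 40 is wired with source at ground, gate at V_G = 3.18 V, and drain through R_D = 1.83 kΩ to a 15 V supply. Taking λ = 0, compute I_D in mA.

I_D = 7.61 mA

V_GS = V_G = 3.18 V, so V_ov = 3.18 − 1.14 = 2.04 V.
k_n = μ_nC_ox · (W/L) = 4.72 mA/V².
Assume saturation: I_D = ½ k_n V_ov² = 0.5 × 4.72 × 2.04² = 9.82 mA, giving V_DS = V_DD − I_D R_D = 15 − 9.82 × 1.83 = -2.97 V.
But -2.97 V < V_ov = 2.04 V, so the device is actually in triode.
In triode I_D = k_n[V_ov V_DS − ½ V_DS²] and I_D = (V_DD − V_DS)/R_D. Equating: 4.32 V_DS² − 18.62 V_DS + 15 = 0, giving V_DS = 1.07 V (the root below V_ov).
I_D = (15 − 1.07) / 1.83 = 7.61 mA.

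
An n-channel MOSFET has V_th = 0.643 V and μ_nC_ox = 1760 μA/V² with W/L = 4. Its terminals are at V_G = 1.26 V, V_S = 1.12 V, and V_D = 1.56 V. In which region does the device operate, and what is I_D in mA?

V_GS = V_G − V_S = 1.26 − 1.12 = 0.14 V; V_DS = V_D − V_S = 1.56 − 1.12 = 0.44 V.
V_GS = 0.14 V < V_th = 0.643 V, so the transistor is in cutoff.

Cutoff; I_D = 0 mA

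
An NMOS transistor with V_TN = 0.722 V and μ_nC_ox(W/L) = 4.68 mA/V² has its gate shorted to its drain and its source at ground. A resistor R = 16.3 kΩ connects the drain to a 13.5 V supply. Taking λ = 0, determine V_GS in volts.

V_GS = 1.29 V

With gate tied to drain, V_GS = V_DS ≥ V_GS − V_TN, so the device is in saturation.
KCL at the drain: ½ k_n (V_GS − V_TN)² = (V_DD − V_GS)/R.
Let x = V_GS − 0.722. Then 38.1 x² + x − 12.78 = 0, giving x = 0.566 V (positive root), so V_GS = 1.29 V.
I_D = (V_DD − V_GS)/R = (13.5 − 1.29) / 16.3 = 0.749 mA.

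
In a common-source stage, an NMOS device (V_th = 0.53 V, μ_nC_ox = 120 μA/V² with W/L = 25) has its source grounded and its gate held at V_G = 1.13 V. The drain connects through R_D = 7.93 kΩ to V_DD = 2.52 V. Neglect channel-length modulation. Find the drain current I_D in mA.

I_D = 0.293 mA

V_GS = V_G = 1.13 V, so V_ov = 1.13 − 0.53 = 0.6 V.
k_n = μ_nC_ox · (W/L) = 3 mA/V².
Assume saturation: I_D = ½ k_n V_ov² = 0.5 × 3 × 0.6² = 0.54 mA, giving V_DS = V_DD − I_D R_D = 2.52 − 0.54 × 7.93 = -1.76 V.
But -1.76 V < V_ov = 0.6 V, so the device is actually in triode.
In triode I_D = k_n[V_ov V_DS − ½ V_DS²] and I_D = (V_DD − V_DS)/R_D. Equating: 11.9 V_DS² − 15.27 V_DS + 2.52 = 0, giving V_DS = 0.194 V (the root below V_ov).
I_D = (2.52 − 0.194) / 7.93 = 0.293 mA.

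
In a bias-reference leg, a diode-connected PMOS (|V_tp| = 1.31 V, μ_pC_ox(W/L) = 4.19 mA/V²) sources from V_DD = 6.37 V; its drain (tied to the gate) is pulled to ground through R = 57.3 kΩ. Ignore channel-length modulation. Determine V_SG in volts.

With gate tied to drain, V_SG = V_SD ≥ V_SG − |V_tp|, so the device is in saturation.
KCL at the drain: ½ k_p (V_SG − |V_tp|)² = (V_DD − V_SG)/R.
Let x = V_SG − 1.31. Then 120 x² + x − 5.06 = 0, giving x = 0.201 V (positive root), so V_SG = 1.51 V.
I_D = (V_DD − V_SG)/R = (6.37 − 1.51) / 57.3 = 0.0848 mA.

V_SG = 1.51 V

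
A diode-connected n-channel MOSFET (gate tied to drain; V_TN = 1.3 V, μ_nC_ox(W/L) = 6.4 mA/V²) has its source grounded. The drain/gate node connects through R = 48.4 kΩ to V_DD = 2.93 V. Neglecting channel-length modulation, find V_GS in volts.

With gate tied to drain, V_GS = V_DS ≥ V_GS − V_TN, so the device is in saturation.
KCL at the drain: ½ k_n (V_GS − V_TN)² = (V_DD − V_GS)/R.
Let x = V_GS − 1.3. Then 155 x² + x − 1.63 = 0, giving x = 0.0994 V (positive root), so V_GS = 1.4 V.
I_D = (V_DD − V_GS)/R = (2.93 − 1.4) / 48.4 = 0.0316 mA.

V_GS = 1.40 V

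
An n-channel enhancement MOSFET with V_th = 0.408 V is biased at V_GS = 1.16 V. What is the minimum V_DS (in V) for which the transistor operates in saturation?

The boundary between triode and saturation is V_DS = V_GS − V_th = V_ov.
V_ov = 1.16 − 0.408 = 0.752 V.

V_DS,sat = 0.752 V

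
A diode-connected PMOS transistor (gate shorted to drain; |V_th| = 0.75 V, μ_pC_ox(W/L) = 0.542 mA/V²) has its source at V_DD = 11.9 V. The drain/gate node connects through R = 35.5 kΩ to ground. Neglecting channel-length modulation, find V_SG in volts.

V_SG = 1.78 V

With gate tied to drain, V_SG = V_SD ≥ V_SG − |V_th|, so the device is in saturation.
KCL at the drain: ½ k_p (V_SG − |V_th|)² = (V_DD − V_SG)/R.
Let x = V_SG − 0.75. Then 9.62 x² + x − 11.15 = 0, giving x = 1.03 V (positive root), so V_SG = 1.78 V.
I_D = (V_DD − V_SG)/R = (11.9 − 1.78) / 35.5 = 0.285 mA.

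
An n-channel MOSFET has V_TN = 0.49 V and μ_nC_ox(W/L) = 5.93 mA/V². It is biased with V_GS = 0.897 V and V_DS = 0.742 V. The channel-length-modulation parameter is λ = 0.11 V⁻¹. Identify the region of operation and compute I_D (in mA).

Saturation; I_D = 0.531 mA

V_ov = V_GS − V_TN = 0.897 − 0.49 = 0.407 V.
Since V_DS = 0.742 V ≥ V_ov = 0.407 V, the device is in saturation.
I_D = ½ k_n V_ov² (1 + λ V_DS) = 0.5 × 5.93 × 0.407² × (1 + 0.11 × 0.742) = 0.531 mA.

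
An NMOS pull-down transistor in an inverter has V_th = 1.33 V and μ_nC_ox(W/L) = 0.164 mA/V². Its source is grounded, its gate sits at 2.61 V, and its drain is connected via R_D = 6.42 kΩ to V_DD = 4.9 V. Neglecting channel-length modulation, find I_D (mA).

V_GS = V_G = 2.61 V, so V_ov = 2.61 − 1.33 = 1.28 V.
Assume saturation: I_D = ½ k_n V_ov² = 0.5 × 0.164 × 1.28² = 0.134 mA, giving V_DS = V_DD − I_D R_D = 4.9 − 0.134 × 6.42 = 4.04 V.
V_DS = 4.04 V ≥ V_ov = 1.28 V, confirming saturation.

I_D = 0.134 mA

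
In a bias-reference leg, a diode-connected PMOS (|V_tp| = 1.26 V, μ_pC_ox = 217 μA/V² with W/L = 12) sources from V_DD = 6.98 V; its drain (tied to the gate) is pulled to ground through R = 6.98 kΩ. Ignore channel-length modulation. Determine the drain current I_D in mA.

With gate tied to drain, V_SG = V_SD ≥ V_SG − |V_tp|, so the device is in saturation.
k_p = μ_pC_ox · (W/L) = 2.604 mA/V².
KCL at the drain: ½ k_p (V_SG − |V_tp|)² = (V_DD − V_SG)/R.
Let x = V_SG − 1.26. Then 9.09 x² + x − 5.72 = 0, giving x = 0.74 V (positive root), so V_SG = 2 V.
I_D = (V_DD − V_SG)/R = (6.98 − 2) / 6.98 = 0.713 mA.

I_D = 0.713 mA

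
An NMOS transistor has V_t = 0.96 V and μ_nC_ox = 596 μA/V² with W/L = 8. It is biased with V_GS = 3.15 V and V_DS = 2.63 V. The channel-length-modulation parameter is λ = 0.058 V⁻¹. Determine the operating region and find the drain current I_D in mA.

k_n = μ_nC_ox · (W/L) = 4.768 mA/V².
V_ov = V_GS − V_t = 3.15 − 0.96 = 2.19 V.
Since V_DS = 2.63 V ≥ V_ov = 2.19 V, the device is in saturation.
I_D = ½ k_n V_ov² (1 + λ V_DS) = 0.5 × 4.768 × 2.19² × (1 + 0.058 × 2.63) = 13.2 mA.

Saturation; I_D = 13.2 mA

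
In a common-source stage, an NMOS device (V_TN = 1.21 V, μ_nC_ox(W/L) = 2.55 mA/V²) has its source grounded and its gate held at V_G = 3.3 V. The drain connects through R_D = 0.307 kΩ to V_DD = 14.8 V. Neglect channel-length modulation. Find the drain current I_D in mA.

I_D = 5.57 mA

V_GS = V_G = 3.3 V, so V_ov = 3.3 − 1.21 = 2.09 V.
Assume saturation: I_D = ½ k_n V_ov² = 0.5 × 2.55 × 2.09² = 5.57 mA, giving V_DS = V_DD − I_D R_D = 14.8 − 5.57 × 0.307 = 13.1 V.
V_DS = 13.1 V ≥ V_ov = 2.09 V, confirming saturation.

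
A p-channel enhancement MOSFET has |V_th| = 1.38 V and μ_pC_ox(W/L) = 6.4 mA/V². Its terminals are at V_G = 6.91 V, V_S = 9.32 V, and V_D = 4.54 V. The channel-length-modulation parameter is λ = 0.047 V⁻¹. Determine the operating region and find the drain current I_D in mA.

Saturation; I_D = 4.16 mA

V_SG = V_S − V_G = 9.32 − 6.91 = 2.41 V; V_SD = V_S − V_D = 9.32 − 4.54 = 4.78 V.
V_ov = V_SG − |V_th| = 2.41 − 1.38 = 1.03 V.
Since V_SD = 4.78 V ≥ V_ov = 1.03 V, the device is in saturation.
I_D = ½ k_p V_ov² (1 + λ V_SD) = 0.5 × 6.4 × 1.03² × (1 + 0.047 × 4.78) = 4.16 mA.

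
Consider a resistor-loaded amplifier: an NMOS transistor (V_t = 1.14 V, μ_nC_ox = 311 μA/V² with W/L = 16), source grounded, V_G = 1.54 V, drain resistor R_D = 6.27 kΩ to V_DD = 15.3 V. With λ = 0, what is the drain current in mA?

I_D = 0.398 mA

V_GS = V_G = 1.54 V, so V_ov = 1.54 − 1.14 = 0.4 V.
k_n = μ_nC_ox · (W/L) = 4.976 mA/V².
Assume saturation: I_D = ½ k_n V_ov² = 0.5 × 4.976 × 0.4² = 0.398 mA, giving V_DS = V_DD − I_D R_D = 15.3 − 0.398 × 6.27 = 12.8 V.
V_DS = 12.8 V ≥ V_ov = 0.4 V, confirming saturation.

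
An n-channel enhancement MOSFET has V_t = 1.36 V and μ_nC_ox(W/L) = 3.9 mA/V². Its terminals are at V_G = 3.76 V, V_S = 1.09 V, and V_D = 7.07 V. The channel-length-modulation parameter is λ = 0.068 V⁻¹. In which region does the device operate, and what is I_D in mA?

Saturation; I_D = 4.71 mA

V_GS = V_G − V_S = 3.76 − 1.09 = 2.67 V; V_DS = V_D − V_S = 7.07 − 1.09 = 5.98 V.
V_ov = V_GS − V_t = 2.67 − 1.36 = 1.31 V.
Since V_DS = 5.98 V ≥ V_ov = 1.31 V, the device is in saturation.
I_D = ½ k_n V_ov² (1 + λ V_DS) = 0.5 × 3.9 × 1.31² × (1 + 0.068 × 5.98) = 4.71 mA.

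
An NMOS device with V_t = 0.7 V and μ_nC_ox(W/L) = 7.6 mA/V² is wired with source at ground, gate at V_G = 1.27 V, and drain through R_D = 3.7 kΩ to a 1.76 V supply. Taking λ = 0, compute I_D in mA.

V_GS = V_G = 1.27 V, so V_ov = 1.27 − 0.7 = 0.57 V.
Assume saturation: I_D = ½ k_n V_ov² = 0.5 × 7.6 × 0.57² = 1.23 mA, giving V_DS = V_DD − I_D R_D = 1.76 − 1.23 × 3.7 = -2.81 V.
But -2.81 V < V_ov = 0.57 V, so the device is actually in triode.
In triode I_D = k_n[V_ov V_DS − ½ V_DS²] and I_D = (V_DD − V_DS)/R_D. Equating: 14.1 V_DS² − 17.03 V_DS + 1.76 = 0, giving V_DS = 0.114 V (the root below V_ov).
I_D = (1.76 − 0.114) / 3.7 = 0.445 mA.

I_D = 0.445 mA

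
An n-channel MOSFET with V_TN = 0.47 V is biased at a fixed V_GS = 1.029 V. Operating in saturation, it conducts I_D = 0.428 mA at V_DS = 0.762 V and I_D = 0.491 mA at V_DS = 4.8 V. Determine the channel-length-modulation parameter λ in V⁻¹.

λ = 0.0375 V⁻¹

With V_GS fixed, I_D ∝ (1 + λ V_DS) in saturation, so I_D2/I_D1 = (1 + λ V_DS2)/(1 + λ V_DS1).
0.491/0.428 = 1.147 = (1 + 4.8 λ)/(1 + 0.762 λ).
Solving: λ (I_D1 V_DS2 − I_D2 V_DS1) = I_D2 − I_D1, so λ = (0.491 − 0.428) / (0.428 × 4.8 − 0.491 × 0.762) = 0.063 / 1.68 = 0.0375 V⁻¹.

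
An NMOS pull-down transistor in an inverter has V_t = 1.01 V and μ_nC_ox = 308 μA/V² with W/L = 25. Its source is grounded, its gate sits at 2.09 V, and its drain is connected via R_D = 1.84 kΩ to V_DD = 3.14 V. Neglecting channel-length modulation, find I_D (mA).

V_GS = V_G = 2.09 V, so V_ov = 2.09 − 1.01 = 1.08 V.
k_n = μ_nC_ox · (W/L) = 7.7 mA/V².
Assume saturation: I_D = ½ k_n V_ov² = 0.5 × 7.7 × 1.08² = 4.49 mA, giving V_DS = V_DD − I_D R_D = 3.14 − 4.49 × 1.84 = -5.12 V.
But -5.12 V < V_ov = 1.08 V, so the device is actually in triode.
In triode I_D = k_n[V_ov V_DS − ½ V_DS²] and I_D = (V_DD − V_DS)/R_D. Equating: 7.08 V_DS² − 16.3 V_DS + 3.14 = 0, giving V_DS = 0.212 V (the root below V_ov).
I_D = (3.14 − 0.212) / 1.84 = 1.59 mA.

I_D = 1.59 mA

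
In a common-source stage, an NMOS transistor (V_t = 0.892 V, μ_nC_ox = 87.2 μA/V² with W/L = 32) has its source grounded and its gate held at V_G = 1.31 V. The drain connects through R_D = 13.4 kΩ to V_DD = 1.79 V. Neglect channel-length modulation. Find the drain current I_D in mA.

V_GS = V_G = 1.31 V, so V_ov = 1.31 − 0.892 = 0.418 V.
k_n = μ_nC_ox · (W/L) = 2.79 mA/V².
Assume saturation: I_D = ½ k_n V_ov² = 0.5 × 2.79 × 0.418² = 0.244 mA, giving V_DS = V_DD − I_D R_D = 1.79 − 0.244 × 13.4 = -1.48 V.
But -1.48 V < V_ov = 0.418 V, so the device is actually in triode.
In triode I_D = k_n[V_ov V_DS − ½ V_DS²] and I_D = (V_DD − V_DS)/R_D. Equating: 18.7 V_DS² − 16.63 V_DS + 1.79 = 0, giving V_DS = 0.125 V (the root below V_ov).
I_D = (1.79 − 0.125) / 13.4 = 0.124 mA.

I_D = 0.124 mA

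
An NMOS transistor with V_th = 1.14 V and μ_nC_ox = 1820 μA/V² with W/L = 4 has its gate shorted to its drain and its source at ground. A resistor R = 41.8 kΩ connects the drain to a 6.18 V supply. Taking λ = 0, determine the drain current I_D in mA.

With gate tied to drain, V_GS = V_DS ≥ V_GS − V_th, so the device is in saturation.
k_n = μ_nC_ox · (W/L) = 7.28 mA/V².
KCL at the drain: ½ k_n (V_GS − V_th)² = (V_DD − V_GS)/R.
Let x = V_GS − 1.14. Then 152 x² + x − 5.04 = 0, giving x = 0.179 V (positive root), so V_GS = 1.32 V.
I_D = (V_DD − V_GS)/R = (6.18 − 1.32) / 41.8 = 0.116 mA.

I_D = 0.116 mA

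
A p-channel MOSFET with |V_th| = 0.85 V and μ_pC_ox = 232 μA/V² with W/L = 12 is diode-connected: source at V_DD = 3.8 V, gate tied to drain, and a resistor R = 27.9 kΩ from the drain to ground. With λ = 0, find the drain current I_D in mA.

With gate tied to drain, V_SG = V_SD ≥ V_SG − |V_th|, so the device is in saturation.
k_p = μ_pC_ox · (W/L) = 2.784 mA/V².
KCL at the drain: ½ k_p (V_SG − |V_th|)² = (V_DD − V_SG)/R.
Let x = V_SG − 0.85. Then 38.8 x² + x − 2.95 = 0, giving x = 0.263 V (positive root), so V_SG = 1.11 V.
I_D = (V_DD − V_SG)/R = (3.8 − 1.11) / 27.9 = 0.0963 mA.

I_D = 0.0963 mA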